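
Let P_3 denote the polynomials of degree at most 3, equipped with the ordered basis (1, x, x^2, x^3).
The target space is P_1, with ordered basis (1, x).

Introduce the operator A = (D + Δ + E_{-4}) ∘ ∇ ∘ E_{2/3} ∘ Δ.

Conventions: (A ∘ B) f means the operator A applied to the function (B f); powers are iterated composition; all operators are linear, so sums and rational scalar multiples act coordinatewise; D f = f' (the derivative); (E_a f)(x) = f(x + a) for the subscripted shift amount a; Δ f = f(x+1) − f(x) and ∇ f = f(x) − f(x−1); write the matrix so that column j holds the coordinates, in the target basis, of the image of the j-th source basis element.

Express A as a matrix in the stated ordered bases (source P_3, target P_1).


the matrix is [[0, 0, 2, -8]; [0, 0, 0, 6]] (rows listed top to bottom)

image of 1: 0
image of x: 0
image of x^2: 2
image of x^3: 6x - 8
each image's coordinates form column j of the matrix


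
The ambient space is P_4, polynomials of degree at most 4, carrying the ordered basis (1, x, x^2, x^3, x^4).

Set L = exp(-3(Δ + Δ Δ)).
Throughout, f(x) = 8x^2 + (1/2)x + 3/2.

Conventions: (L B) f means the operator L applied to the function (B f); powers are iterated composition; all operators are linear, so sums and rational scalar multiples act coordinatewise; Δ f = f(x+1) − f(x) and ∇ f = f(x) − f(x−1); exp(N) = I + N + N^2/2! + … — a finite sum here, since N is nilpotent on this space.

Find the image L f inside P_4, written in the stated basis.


the image equals g(x) = 8x^2 - (95/2)x

order-1 term: -48x - 147/2
order-2 term: 72
the series for exp(-3(Δ + Δ Δ)) f terminates at order 2
exp(-3(Δ + Δ Δ)) f = 8x^2 - (95/2)x


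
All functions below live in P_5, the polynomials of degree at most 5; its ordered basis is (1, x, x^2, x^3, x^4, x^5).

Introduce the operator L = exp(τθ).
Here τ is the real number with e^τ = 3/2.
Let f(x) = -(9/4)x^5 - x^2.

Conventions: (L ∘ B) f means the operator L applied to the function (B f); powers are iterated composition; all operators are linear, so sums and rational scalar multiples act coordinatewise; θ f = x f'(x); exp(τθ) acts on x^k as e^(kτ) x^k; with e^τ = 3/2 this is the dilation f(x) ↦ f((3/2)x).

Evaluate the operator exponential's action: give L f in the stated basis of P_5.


the result is g(x) = -(2187/128)x^5 - (9/4)x^2

exp(τθ) x^k = e^(kτ) x^k; with e^τ = 3/2 this sends x^k to (3/2)^k x^k
x^2 ↦ 9/4 x^2
x^5 ↦ 243/32 x^5
applying this coordinatewise to f: exp(τθ) f = -(2187/128)x^5 - (9/4)x^2


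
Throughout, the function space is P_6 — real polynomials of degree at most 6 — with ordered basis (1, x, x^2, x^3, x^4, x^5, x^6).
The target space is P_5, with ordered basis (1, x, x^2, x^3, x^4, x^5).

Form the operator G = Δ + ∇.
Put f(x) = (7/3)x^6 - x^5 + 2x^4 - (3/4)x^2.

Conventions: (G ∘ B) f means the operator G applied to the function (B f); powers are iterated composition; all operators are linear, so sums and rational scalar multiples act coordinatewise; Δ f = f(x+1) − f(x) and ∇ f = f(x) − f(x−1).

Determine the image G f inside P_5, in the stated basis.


Δ f = 14x^5 + 30x^4 + (134/3)x^3 + 37x^2 + (31/2)x + 31/12
∇ f = 14x^5 - 40x^4 + (194/3)x^3 - 57x^2 + (51/2)x - 55/12
(Δ + ∇) f = 28x^5 - 10x^4 + (328/3)x^3 - 20x^2 + 41x - 2

the image equals g(x) = 28x^5 - 10x^4 + (328/3)x^3 - 20x^2 + 41x - 2


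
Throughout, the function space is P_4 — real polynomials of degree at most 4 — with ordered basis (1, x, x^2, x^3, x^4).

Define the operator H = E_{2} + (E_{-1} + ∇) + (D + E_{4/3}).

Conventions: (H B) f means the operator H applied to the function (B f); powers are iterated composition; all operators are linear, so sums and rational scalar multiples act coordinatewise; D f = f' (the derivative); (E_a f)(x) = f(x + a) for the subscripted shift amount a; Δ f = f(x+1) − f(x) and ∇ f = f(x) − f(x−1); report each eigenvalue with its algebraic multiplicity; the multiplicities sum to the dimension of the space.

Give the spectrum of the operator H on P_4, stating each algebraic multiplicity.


λ = 3 (multiplicity 5)

image of 1: 3
image of x: 3x + 13/3
image of x^2: 3x^2 + (26/3)x + 52/9
image of x^3: 3x^3 + 13x^2 + (52/3)x + 280/27
image of x^4: 3x^4 + (52/3)x^3 + (104/3)x^2 + (1120/27)x + 1552/81
the matrix is upper triangular; its diagonal is (3, 3, 3, 3, 3)
for a triangular matrix the eigenvalues are the diagonal entries, with algebraic multiplicity their repetition count


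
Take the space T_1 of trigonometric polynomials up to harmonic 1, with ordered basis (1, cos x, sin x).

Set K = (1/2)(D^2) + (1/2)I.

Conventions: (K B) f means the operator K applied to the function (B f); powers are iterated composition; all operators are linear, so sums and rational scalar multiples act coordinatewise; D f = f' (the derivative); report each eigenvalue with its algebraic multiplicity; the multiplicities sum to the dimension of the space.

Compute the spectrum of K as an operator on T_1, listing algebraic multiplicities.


λ = 0 (multiplicity 2), λ = 1/2 (multiplicity 1)

image of 1: 1/2
image of cos x: 0
image of sin x: 0
the matrix is diagonal; its diagonal is (1/2, 0, 0)
for a triangular matrix the eigenvalues are the diagonal entries, with algebraic multiplicity their repetition count


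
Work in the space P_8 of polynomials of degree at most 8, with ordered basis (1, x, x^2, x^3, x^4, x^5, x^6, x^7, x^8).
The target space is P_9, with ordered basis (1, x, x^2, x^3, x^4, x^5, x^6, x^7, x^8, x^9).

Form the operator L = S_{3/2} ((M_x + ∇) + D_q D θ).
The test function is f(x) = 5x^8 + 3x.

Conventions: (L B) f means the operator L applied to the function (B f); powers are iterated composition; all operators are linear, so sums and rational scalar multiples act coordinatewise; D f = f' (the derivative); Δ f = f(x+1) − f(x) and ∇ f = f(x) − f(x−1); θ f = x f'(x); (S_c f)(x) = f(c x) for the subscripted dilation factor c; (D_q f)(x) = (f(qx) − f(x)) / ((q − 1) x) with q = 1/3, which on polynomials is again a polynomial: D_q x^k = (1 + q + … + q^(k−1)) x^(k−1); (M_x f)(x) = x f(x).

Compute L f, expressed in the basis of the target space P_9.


the image equals g(x) = (98415/512)x^9 + (10935/16)x^7 + (61925/16)x^6 + (8505/4)x^5 - (14175/8)x^4 + 945x^3 - (1233/4)x^2 + 60x - 2

M_x f = 5x^9 + 3x^2
∇ f = 40x^7 - 140x^6 + 280x^5 - 350x^4 + 280x^3 - 140x^2 + 40x - 2
(M_x + ∇) f = 5x^9 + 40x^7 - 140x^6 + 280x^5 - 350x^4 + 280x^3 - 137x^2 + 40x - 2
θ f = 40x^8 + 3x
D θ f = 320x^7 + 3
D_q D θ f = (349760/729)x^6
((M_x + ∇) + D_q D θ) f = 5x^9 + 40x^7 + (247700/729)x^6 + 280x^5 - 350x^4 + 280x^3 - 137x^2 + 40x - 2
S_{3/2} ((M_x + ∇) + D_q D θ) f = (98415/512)x^9 + (10935/16)x^7 + (61925/16)x^6 + (8505/4)x^5 - (14175/8)x^4 + 945x^3 - (1233/4)x^2 + 60x - 2


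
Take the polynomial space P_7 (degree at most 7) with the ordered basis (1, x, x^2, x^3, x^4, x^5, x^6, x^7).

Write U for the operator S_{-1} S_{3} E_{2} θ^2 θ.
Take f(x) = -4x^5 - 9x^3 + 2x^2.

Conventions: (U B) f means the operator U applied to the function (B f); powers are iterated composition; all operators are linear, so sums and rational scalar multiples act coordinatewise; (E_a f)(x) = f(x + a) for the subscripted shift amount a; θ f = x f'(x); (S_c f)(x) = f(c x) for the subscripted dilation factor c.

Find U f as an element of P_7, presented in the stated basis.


the result is g(x) = 121500x^5 - 405000x^4 + 546561x^3 - 372978x^2 + 128556x - 17880

θ f = -20x^5 - 27x^3 + 4x^2
θ θ f = -100x^5 - 81x^3 + 8x^2
θ θ θ f = -500x^5 - 243x^3 + 16x^2
E_{2} θ^2 θ f = -500x^5 - 5000x^4 - 20243x^3 - 41442x^2 - 42852x - 17880
S_{3} E_{2} θ^2 θ f = -121500x^5 - 405000x^4 - 546561x^3 - 372978x^2 - 128556x - 17880
S_{-1} S_{3} E_{2} θ^2 θ f = 121500x^5 - 405000x^4 + 546561x^3 - 372978x^2 + 128556x - 17880


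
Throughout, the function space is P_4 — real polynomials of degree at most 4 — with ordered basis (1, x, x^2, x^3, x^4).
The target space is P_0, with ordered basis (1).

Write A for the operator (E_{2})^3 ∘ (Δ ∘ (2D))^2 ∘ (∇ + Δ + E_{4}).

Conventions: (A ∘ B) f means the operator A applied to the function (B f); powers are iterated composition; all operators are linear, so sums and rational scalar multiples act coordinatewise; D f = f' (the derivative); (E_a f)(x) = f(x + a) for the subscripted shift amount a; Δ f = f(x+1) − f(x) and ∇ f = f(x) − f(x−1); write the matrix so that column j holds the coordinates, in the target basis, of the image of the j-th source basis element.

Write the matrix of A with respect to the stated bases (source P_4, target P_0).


image of 1: 0
image of x: 0
image of x^2: 0
image of x^3: 0
image of x^4: 96
each image's coordinates form column j of the matrix

the matrix is [[0, 0, 0, 0, 96]] (rows listed top to bottom)


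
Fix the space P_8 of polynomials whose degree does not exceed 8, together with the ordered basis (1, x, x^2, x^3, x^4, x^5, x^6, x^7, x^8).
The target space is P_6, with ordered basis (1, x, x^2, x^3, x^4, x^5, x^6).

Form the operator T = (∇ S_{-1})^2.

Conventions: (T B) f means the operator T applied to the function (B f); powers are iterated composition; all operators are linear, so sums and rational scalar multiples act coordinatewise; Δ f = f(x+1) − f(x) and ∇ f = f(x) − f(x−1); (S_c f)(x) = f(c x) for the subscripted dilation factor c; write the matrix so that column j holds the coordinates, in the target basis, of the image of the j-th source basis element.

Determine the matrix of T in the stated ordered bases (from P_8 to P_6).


image of 1: 0
image of x: 0
image of x^2: -2
image of x^3: -6x
image of x^4: -12x^2 - 2
image of x^5: -20x^3 - 10x
image of x^6: -30x^4 - 30x^2 - 2
image of x^7: -42x^5 - 70x^3 - 14x
image of x^8: -56x^6 - 140x^4 - 56x^2 - 2
each image's coordinates form column j of the matrix

the matrix is [[0, 0, -2, 0, -2, 0, -2, 0, -2]; [0, 0, 0, -6, 0, -10, 0, -14, 0]; [0, 0, 0, 0, -12, 0, -30, 0, -56]; [0, 0, 0, 0, 0, -20, 0, -70, 0]; [0, 0, 0, 0, 0, 0, -30, 0, -140]; [0, 0, 0, 0, 0, 0, 0, -42, 0]; [0, 0, 0, 0, 0, 0, 0, 0, -56]] (rows listed top to bottom)


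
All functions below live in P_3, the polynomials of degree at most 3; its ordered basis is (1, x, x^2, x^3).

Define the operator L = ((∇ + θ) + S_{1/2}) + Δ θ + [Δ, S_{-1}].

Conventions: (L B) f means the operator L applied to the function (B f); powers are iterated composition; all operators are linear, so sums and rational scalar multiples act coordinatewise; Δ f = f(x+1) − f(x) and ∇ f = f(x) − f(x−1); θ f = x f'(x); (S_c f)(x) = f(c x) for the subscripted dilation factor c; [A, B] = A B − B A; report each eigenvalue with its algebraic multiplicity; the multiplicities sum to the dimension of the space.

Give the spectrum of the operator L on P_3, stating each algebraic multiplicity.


λ = 1 (multiplicity 1), λ = 3/2 (multiplicity 1), λ = 9/4 (multiplicity 1), λ = 25/8 (multiplicity 1)

image of 1: 1
image of x: (3/2)x
image of x^2: (9/4)x^2 + 10x + 1
image of x^3: (25/8)x^3 + 6x^2 + 6x + 2
the matrix is upper triangular; its diagonal is (1, 3/2, 9/4, 25/8)
for a triangular matrix the eigenvalues are the diagonal entries, with algebraic multiplicity their repetition count


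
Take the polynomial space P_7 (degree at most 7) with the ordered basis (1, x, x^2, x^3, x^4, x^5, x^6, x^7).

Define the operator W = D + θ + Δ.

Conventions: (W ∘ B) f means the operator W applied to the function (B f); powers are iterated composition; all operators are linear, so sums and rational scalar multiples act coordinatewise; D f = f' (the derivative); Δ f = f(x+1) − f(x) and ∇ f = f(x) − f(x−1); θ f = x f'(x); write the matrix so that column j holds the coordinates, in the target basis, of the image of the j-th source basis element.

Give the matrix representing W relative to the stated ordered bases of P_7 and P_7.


the matrix is [[0, 2, 1, 1, 1, 1, 1, 1]; [0, 1, 4, 3, 4, 5, 6, 7]; [0, 0, 2, 6, 6, 10, 15, 21]; [0, 0, 0, 3, 8, 10, 20, 35]; [0, 0, 0, 0, 4, 10, 15, 35]; [0, 0, 0, 0, 0, 5, 12, 21]; [0, 0, 0, 0, 0, 0, 6, 14]; [0, 0, 0, 0, 0, 0, 0, 7]] (rows listed top to bottom)

image of 1: 0
image of x: x + 2
image of x^2: 2x^2 + 4x + 1
image of x^3: 3x^3 + 6x^2 + 3x + 1
image of x^4: 4x^4 + 8x^3 + 6x^2 + 4x + 1
image of x^5: 5x^5 + 10x^4 + 10x^3 + 10x^2 + 5x + 1
image of x^6: 6x^6 + 12x^5 + 15x^4 + 20x^3 + 15x^2 + 6x + 1
image of x^7: 7x^7 + 14x^6 + 21x^5 + 35x^4 + 35x^3 + 21x^2 + 7x + 1
each image's coordinates form column j of the matrix


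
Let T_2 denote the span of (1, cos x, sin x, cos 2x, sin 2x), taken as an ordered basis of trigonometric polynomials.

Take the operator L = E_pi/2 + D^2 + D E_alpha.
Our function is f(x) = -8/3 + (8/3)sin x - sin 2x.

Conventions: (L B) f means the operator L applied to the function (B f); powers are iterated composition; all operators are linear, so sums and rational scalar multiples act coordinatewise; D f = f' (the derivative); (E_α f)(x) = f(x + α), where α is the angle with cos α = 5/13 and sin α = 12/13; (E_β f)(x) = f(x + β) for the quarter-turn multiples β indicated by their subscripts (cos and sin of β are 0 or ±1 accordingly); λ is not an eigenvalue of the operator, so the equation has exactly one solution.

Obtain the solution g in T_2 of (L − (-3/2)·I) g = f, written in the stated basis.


the result is g(x) = -16/15 - (192/109)cos x - (176/327)sin x - (952/17705)cos 2x + (3326/17705)sin 2x

write g with unknown coordinates in the stated basis and equate coefficients in (L − (-3/2)·I) g = f
solving from the highest basis element down gives g = -16/15 - (192/109)cos x - (176/327)sin x - (952/17705)cos 2x + (3326/17705)sin 2x
check: L g = -16/15 + (288/109)cos x + (1136/327)sin x + (1428/17705)cos 2x - (22694/17705)sin 2x
so L g − (-3/2)·g = -8/3 + (8/3)sin x - sin 2x = f ✓


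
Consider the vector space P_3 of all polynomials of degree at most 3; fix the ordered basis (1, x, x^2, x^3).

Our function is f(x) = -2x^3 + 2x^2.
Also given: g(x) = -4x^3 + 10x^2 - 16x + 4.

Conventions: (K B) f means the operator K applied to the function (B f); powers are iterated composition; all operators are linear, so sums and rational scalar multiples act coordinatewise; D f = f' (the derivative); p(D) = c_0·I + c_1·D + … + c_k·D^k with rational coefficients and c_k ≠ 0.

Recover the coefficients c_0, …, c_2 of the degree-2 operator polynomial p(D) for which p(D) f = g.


c_0 = 2, c_1 = -1, c_2 = 1

D^0 f = -2x^3 + 2x^2
D^1 f = -6x^2 + 4x
D^2 f = -12x + 4
matching coefficients of g against c_0 f + c_1 Df + … from the top degree down determines the c_i
solution: c_0 = 2, c_1 = -1, c_2 = 1


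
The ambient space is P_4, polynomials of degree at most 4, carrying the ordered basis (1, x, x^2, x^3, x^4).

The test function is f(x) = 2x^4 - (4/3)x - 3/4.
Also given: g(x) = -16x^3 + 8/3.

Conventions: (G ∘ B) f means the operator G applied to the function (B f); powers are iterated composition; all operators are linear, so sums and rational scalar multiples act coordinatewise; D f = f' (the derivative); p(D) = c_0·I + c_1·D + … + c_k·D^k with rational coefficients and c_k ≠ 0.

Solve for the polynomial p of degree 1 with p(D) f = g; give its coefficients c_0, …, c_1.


p(D) = -2·D, i.e. c_0 = 0, c_1 = -2

D^0 f = 2x^4 - (4/3)x - 3/4
D^1 f = 8x^3 - 4/3
matching coefficients of g against c_0 f + c_1 Df + … from the top degree down determines the c_i
solution: c_0 = 0, c_1 = -2


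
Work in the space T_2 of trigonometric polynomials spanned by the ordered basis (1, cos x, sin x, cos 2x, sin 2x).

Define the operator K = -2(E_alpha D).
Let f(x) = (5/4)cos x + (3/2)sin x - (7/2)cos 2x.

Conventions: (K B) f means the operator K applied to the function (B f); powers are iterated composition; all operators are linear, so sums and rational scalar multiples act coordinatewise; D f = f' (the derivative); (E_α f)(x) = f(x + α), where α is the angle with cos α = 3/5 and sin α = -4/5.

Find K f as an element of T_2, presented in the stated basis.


D f = (3/2)cos x - (5/4)sin x + 7sin 2x
E_alpha D f = (19/10)cos x + (9/20)sin x - (168/25)cos 2x - (49/25)sin 2x
(-2(E_alpha D)) f = -(19/5)cos x - (9/10)sin x + (336/25)cos 2x + (98/25)sin 2x

the result is g(x) = -(19/5)cos x - (9/10)sin x + (336/25)cos 2x + (98/25)sin 2x


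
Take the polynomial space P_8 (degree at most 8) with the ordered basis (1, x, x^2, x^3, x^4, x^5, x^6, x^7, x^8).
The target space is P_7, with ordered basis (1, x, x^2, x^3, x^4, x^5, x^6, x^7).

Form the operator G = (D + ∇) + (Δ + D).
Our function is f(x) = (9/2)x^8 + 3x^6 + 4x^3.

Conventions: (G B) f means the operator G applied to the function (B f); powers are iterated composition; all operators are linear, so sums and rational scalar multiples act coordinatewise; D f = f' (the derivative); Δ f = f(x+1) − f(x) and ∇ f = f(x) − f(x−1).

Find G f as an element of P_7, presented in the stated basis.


D f = 36x^7 + 18x^5 + 12x^2
∇ f = 36x^7 - 126x^6 + 270x^5 - 360x^4 + 312x^3 - 159x^2 + 42x - 7/2
(D + ∇) f = 72x^7 - 126x^6 + 288x^5 - 360x^4 + 312x^3 - 147x^2 + 42x - 7/2
Δ f = 36x^7 + 126x^6 + 270x^5 + 360x^4 + 312x^3 + 183x^2 + 66x + 23/2
D f = 36x^7 + 18x^5 + 12x^2
(Δ + D) f = 72x^7 + 126x^6 + 288x^5 + 360x^4 + 312x^3 + 195x^2 + 66x + 23/2
((D + ∇) + (Δ + D)) f = 144x^7 + 576x^5 + 624x^3 + 48x^2 + 108x + 8

g(x) = 144x^7 + 576x^5 + 624x^3 + 48x^2 + 108x + 8


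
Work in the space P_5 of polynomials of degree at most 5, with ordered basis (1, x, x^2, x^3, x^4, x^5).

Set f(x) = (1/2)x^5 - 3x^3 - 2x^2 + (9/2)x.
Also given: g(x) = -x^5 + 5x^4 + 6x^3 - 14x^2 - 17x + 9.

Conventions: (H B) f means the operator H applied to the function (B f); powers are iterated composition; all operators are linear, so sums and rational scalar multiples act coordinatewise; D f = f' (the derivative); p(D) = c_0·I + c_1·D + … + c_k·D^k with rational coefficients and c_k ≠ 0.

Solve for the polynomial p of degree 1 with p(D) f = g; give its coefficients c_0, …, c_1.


D^0 f = (1/2)x^5 - 3x^3 - 2x^2 + (9/2)x
D^1 f = (5/2)x^4 - 9x^2 - 4x + 9/2
matching coefficients of g against c_0 f + c_1 Df + … from the top degree down determines the c_i
solution: c_0 = -2, c_1 = 2

p(D) = -2·I + 2·D, i.e. c_0 = -2, c_1 = 2


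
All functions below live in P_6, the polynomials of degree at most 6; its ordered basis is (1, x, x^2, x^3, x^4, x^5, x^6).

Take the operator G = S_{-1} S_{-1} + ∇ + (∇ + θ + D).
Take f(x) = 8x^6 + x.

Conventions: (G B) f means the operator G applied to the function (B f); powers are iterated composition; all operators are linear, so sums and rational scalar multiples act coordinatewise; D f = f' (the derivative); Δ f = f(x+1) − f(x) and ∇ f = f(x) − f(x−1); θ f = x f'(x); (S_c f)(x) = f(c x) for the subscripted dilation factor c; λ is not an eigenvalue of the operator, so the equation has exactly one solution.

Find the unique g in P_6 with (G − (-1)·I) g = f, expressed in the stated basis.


the result is g(x) = x^6 - (18/7)x^5 + (80/7)x^4 - (320/7)x^3 + (315/2)x^2 - (3144/7)x + 12487/14

write g with unknown coordinates in the stated basis and equate coefficients in (G − (-1)·I) g = f
solving from the highest basis element down gives g = x^6 - (18/7)x^5 + (80/7)x^4 - (320/7)x^3 + (315/2)x^2 - (3144/7)x + 12487/14
check: G g = 7x^6 + (18/7)x^5 - (80/7)x^4 + (320/7)x^3 - (315/2)x^2 + (3151/7)x - 12487/14
so G g − (-1)·g = 8x^6 + x = f ✓


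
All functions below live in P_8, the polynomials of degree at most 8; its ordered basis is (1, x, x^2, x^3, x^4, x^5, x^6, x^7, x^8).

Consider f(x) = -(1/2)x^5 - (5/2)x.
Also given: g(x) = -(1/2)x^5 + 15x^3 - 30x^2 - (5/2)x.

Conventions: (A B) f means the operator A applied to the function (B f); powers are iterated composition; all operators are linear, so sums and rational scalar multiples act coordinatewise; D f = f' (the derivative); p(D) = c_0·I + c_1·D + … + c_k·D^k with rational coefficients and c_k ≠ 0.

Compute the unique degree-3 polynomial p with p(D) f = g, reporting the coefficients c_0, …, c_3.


D^0 f = -(1/2)x^5 - (5/2)x
D^1 f = -(5/2)x^4 - 5/2
D^2 f = -10x^3
D^3 f = -30x^2
matching coefficients of g against c_0 f + c_1 Df + … from the top degree down determines the c_i
solution: c_0 = 1, c_1 = 0, c_2 = -3/2, c_3 = 1

p(D) = I − (3/2)·D^2 + D^3, i.e. c_0 = 1, c_1 = 0, c_2 = -3/2, c_3 = 1


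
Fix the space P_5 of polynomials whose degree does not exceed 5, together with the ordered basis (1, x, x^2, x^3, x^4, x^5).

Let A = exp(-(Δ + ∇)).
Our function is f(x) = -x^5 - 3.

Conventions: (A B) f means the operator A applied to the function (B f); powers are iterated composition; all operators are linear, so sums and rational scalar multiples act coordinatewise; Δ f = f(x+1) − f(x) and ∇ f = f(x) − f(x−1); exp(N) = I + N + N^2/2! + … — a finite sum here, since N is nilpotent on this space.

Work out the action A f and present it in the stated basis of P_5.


order-1 term: 10x^4 + 20x^2 + 2
order-2 term: -40x^3 - 80x
order-3 term: 80x^2 + 80
order-4 term: -80x
order-5 term: 32
the series for exp(-(Δ + ∇)) f terminates at order 5
exp(-(Δ + ∇)) f = -x^5 + 10x^4 - 40x^3 + 100x^2 - 160x + 111

the result is g(x) = -x^5 + 10x^4 - 40x^3 + 100x^2 - 160x + 111


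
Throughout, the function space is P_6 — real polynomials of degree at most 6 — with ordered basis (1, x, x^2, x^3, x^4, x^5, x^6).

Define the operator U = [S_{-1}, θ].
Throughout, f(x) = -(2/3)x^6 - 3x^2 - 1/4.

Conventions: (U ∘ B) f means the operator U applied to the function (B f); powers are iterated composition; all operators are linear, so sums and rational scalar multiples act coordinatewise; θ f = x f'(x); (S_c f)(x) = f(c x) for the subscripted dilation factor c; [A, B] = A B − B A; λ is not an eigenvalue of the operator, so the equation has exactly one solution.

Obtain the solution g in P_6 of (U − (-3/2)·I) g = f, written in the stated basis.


write g with unknown coordinates in the stated basis and equate coefficients in (U − (-3/2)·I) g = f
solving from the highest basis element down gives g = -(4/9)x^6 - 2x^2 - 1/6
check: U g = 0
so U g − (-3/2)·g = -(2/3)x^6 - 3x^2 - 1/4 = f ✓

g(x) = -(4/9)x^6 - 2x^2 - 1/6


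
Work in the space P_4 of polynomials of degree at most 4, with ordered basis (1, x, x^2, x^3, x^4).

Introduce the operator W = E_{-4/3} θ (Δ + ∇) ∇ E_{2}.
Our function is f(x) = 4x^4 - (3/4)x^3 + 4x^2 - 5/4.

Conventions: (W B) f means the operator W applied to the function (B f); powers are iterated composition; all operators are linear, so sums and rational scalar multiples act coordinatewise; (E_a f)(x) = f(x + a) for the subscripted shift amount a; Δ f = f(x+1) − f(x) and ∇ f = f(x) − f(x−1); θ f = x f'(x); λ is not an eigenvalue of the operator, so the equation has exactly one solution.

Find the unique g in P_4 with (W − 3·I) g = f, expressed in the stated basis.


write g with unknown coordinates in the stated basis and equate coefficients in (W − 3·I) g = f
solving from the highest basis element down gives g = -(4/3)x^4 + (1/4)x^3 - (68/3)x^2 + (233/9)x + 413/108
check: W g = -64x^2 + (233/3)x + 92/9
so W g − 3·g = 4x^4 - (3/4)x^3 + 4x^2 - 5/4 = f ✓

the image equals g(x) = -(4/3)x^4 + (1/4)x^3 - (68/3)x^2 + (233/9)x + 413/108


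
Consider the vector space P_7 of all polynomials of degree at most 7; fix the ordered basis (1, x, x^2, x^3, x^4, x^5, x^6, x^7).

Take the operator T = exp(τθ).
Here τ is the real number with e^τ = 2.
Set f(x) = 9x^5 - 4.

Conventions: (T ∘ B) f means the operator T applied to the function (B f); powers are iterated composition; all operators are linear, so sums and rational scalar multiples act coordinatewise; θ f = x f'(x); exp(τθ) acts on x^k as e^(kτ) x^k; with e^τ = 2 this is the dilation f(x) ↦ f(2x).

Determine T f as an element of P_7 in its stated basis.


exp(τθ) x^k = e^(kτ) x^k; with e^τ = 2 this sends x^k to 2^k x^k
x^5 ↦ 32 x^5
applying this coordinatewise to f: exp(τθ) f = 288x^5 - 4

the result is g(x) = 288x^5 - 4


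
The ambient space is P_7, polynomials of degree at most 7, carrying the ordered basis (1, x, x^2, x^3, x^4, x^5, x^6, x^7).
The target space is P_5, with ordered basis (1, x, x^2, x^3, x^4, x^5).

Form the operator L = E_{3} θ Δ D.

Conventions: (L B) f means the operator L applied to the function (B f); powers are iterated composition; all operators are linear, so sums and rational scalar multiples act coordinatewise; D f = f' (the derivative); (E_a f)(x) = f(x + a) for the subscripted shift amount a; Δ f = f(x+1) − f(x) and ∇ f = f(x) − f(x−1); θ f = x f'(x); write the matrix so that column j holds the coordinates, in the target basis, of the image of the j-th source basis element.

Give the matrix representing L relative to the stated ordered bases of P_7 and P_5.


the matrix is [[0, 0, 0, 18, 252, 2220, 15750, 98406]; [0, 0, 0, 6, 156, 2000, 18570, 143052]; [0, 0, 0, 0, 24, 600, 8220, 83370]; [0, 0, 0, 0, 0, 60, 1620, 24360]; [0, 0, 0, 0, 0, 0, 120, 3570]; [0, 0, 0, 0, 0, 0, 0, 210]] (rows listed top to bottom)

image of 1: 0
image of x: 0
image of x^2: 0
image of x^3: 6x + 18
image of x^4: 24x^2 + 156x + 252
image of x^5: 60x^3 + 600x^2 + 2000x + 2220
image of x^6: 120x^4 + 1620x^3 + 8220x^2 + 18570x + 15750
image of x^7: 210x^5 + 3570x^4 + 24360x^3 + 83370x^2 + 143052x + 98406
each image's coordinates form column j of the matrix


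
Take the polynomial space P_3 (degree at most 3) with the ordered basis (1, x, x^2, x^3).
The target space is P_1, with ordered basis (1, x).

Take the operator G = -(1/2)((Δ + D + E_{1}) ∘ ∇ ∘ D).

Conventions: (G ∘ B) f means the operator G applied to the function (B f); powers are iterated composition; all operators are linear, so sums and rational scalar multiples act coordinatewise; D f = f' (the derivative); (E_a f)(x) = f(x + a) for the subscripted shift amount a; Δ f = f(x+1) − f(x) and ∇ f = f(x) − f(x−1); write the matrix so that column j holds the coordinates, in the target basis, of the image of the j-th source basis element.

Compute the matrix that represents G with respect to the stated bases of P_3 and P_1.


image of 1: 0
image of x: 0
image of x^2: -1
image of x^3: -3x - 15/2
each image's coordinates form column j of the matrix

the matrix is [[0, 0, -1, -15/2]; [0, 0, 0, -3]] (rows listed top to bottom)


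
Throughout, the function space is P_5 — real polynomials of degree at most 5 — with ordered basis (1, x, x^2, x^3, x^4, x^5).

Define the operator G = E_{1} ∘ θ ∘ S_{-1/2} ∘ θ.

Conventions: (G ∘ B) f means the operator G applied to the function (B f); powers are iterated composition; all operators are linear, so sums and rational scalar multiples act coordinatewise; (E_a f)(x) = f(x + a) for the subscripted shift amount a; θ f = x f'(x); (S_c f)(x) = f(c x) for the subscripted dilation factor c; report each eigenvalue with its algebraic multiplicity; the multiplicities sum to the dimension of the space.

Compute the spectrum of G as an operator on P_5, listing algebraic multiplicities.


image of 1: 0
image of x: -(1/2)x - 1/2
image of x^2: x^2 + 2x + 1
image of x^3: -(9/8)x^3 - (27/8)x^2 - (27/8)x - 9/8
image of x^4: x^4 + 4x^3 + 6x^2 + 4x + 1
image of x^5: -(25/32)x^5 - (125/32)x^4 - (125/16)x^3 - (125/16)x^2 - (125/32)x - 25/32
the matrix is upper triangular; its diagonal is (0, -1/2, 1, -9/8, 1, -25/32)
for a triangular matrix the eigenvalues are the diagonal entries, with algebraic multiplicity their repetition count

λ = -9/8 (multiplicity 1), λ = -25/32 (multiplicity 1), λ = -1/2 (multiplicity 1), λ = 0 (multiplicity 1), λ = 1 (multiplicity 2)


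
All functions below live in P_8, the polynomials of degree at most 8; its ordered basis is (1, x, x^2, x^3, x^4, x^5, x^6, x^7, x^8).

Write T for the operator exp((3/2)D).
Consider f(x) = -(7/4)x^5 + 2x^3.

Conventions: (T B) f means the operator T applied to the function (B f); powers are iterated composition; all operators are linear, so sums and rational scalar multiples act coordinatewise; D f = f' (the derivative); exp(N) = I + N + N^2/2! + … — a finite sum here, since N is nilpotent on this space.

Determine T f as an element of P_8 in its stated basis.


the result is g(x) = -(7/4)x^5 - (105/8)x^4 - (299/8)x^3 - (801/16)x^2 - (1971/64)x - 837/128

order-1 term: -(105/8)x^4 + 9x^2
order-2 term: -(315/8)x^3 + (27/2)x
order-3 term: -(945/16)x^2 + 27/4
order-4 term: -(2835/64)x
order-5 term: -1701/128
the series for exp((3/2)D) f terminates at order 5
exp((3/2)D) f = -(7/4)x^5 - (105/8)x^4 - (299/8)x^3 - (801/16)x^2 - (1971/64)x - 837/128


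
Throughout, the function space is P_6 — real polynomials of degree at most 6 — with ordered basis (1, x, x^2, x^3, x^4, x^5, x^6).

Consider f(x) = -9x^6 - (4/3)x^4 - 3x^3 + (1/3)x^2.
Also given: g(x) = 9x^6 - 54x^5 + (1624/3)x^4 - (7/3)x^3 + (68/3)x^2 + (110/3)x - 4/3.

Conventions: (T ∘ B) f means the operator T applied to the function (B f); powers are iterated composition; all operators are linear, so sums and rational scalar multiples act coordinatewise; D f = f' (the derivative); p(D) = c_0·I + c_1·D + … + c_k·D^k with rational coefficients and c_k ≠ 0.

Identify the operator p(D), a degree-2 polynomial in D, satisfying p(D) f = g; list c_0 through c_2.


D^0 f = -9x^6 - (4/3)x^4 - 3x^3 + (1/3)x^2
D^1 f = -54x^5 - (16/3)x^3 - 9x^2 + (2/3)x
D^2 f = -270x^4 - 16x^2 - 18x + 2/3
matching coefficients of g against c_0 f + c_1 Df + … from the top degree down determines the c_i
solution: c_0 = -1, c_1 = 1, c_2 = -2

p(D) = -I + D − 2·D^2, i.e. c_0 = -1, c_1 = 1, c_2 = -2


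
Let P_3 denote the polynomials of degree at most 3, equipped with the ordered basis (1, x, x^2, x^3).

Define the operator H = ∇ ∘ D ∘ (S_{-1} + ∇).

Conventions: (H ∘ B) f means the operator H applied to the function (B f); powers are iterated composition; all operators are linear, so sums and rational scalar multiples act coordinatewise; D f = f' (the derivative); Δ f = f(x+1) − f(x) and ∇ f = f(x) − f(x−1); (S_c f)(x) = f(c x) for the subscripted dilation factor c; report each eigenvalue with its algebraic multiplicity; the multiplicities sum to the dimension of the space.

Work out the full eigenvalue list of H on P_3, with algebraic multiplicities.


λ = 0 (multiplicity 4)

image of 1: 0
image of x: 0
image of x^2: 2
image of x^3: -6x + 9
the matrix is upper triangular; its diagonal is (0, 0, 0, 0)
for a triangular matrix the eigenvalues are the diagonal entries, with algebraic multiplicity their repetition count


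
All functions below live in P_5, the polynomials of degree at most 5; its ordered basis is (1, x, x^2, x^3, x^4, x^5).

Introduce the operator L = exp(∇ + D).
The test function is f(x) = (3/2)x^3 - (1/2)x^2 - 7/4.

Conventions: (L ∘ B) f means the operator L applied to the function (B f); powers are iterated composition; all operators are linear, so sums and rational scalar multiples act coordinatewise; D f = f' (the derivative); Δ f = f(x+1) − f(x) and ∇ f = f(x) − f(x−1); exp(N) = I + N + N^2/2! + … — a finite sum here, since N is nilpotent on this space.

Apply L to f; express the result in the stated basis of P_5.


order-1 term: 9x^2 - (13/2)x + 2
order-2 term: 18x - 11
order-3 term: 12
the series for exp(∇ + D) f terminates at order 3
exp(∇ + D) f = (3/2)x^3 + (17/2)x^2 + (23/2)x + 5/4

the image equals g(x) = (3/2)x^3 + (17/2)x^2 + (23/2)x + 5/4


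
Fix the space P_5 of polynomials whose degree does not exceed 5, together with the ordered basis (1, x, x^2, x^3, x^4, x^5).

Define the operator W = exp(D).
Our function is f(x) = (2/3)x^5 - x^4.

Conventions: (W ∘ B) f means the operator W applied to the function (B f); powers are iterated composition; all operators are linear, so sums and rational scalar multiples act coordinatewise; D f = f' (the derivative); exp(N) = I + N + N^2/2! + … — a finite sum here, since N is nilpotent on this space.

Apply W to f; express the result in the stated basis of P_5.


order-1 term: (10/3)x^4 - 4x^3
order-2 term: (20/3)x^3 - 6x^2
order-3 term: (20/3)x^2 - 4x
order-4 term: (10/3)x - 1
order-5 term: 2/3
the series for exp(D) f terminates at order 5
exp(D) f = (2/3)x^5 + (7/3)x^4 + (8/3)x^3 + (2/3)x^2 - (2/3)x - 1/3

g(x) = (2/3)x^5 + (7/3)x^4 + (8/3)x^3 + (2/3)x^2 - (2/3)x - 1/3


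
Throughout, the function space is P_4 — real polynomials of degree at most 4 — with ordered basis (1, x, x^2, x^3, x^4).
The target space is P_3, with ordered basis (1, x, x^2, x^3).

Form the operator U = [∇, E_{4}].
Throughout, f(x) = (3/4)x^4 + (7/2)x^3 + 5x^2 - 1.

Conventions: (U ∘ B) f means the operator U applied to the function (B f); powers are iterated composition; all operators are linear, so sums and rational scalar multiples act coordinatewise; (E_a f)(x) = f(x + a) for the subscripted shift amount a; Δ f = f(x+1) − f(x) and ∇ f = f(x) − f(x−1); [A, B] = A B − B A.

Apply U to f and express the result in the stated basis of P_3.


g(x) = 0

E_{4} f = (3/4)x^4 + (31/2)x^3 + 119x^2 + 400x + 495
∇ E_{4} f = 3x^3 + 42x^2 + (389/2)x + 1183/4
∇ f = 3x^3 + 6x^2 + (5/2)x - 9/4
E_{4} ∇ f = 3x^3 + 42x^2 + (389/2)x + 1183/4
[∇, E_{4}] f = 0


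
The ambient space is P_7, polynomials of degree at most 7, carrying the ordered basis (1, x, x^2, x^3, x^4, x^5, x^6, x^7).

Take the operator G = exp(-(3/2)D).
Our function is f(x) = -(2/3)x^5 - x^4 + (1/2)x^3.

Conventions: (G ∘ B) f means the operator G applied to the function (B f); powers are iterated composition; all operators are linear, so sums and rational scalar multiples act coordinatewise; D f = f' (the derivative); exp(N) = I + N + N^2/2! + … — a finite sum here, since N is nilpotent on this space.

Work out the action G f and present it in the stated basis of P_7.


order-1 term: 5x^4 + 6x^3 - (9/4)x^2
order-2 term: -15x^3 - (27/2)x^2 + (27/8)x
order-3 term: (45/2)x^2 + (27/2)x - 27/16
order-4 term: -(135/8)x - 81/16
order-5 term: 81/16
the series for exp(-(3/2)D) f terminates at order 5
exp(-(3/2)D) f = -(2/3)x^5 + 4x^4 - (17/2)x^3 + (27/4)x^2 - 27/16

g(x) = -(2/3)x^5 + 4x^4 - (17/2)x^3 + (27/4)x^2 - 27/16


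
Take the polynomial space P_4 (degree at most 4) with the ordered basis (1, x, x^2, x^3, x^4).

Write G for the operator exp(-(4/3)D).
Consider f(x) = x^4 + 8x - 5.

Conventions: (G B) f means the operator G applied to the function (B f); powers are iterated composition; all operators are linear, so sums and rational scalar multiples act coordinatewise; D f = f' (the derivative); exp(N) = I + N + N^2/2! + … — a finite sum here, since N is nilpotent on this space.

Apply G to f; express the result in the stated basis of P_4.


order-1 term: -(16/3)x^3 - 32/3
order-2 term: (32/3)x^2
order-3 term: -(256/27)x
order-4 term: 256/81
the series for exp(-(4/3)D) f terminates at order 4
exp(-(4/3)D) f = x^4 - (16/3)x^3 + (32/3)x^2 - (40/27)x - 1013/81

the result is g(x) = x^4 - (16/3)x^3 + (32/3)x^2 - (40/27)x - 1013/81


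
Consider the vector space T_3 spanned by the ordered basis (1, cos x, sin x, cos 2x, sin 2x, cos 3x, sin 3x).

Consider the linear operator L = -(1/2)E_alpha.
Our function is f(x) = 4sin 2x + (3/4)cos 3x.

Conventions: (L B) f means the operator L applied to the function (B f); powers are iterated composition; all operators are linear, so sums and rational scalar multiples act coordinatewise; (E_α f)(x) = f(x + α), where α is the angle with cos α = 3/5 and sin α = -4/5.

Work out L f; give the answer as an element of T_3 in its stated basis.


E_alpha f = -(96/25)cos 2x - (28/25)sin 2x - (351/500)cos 3x + (33/125)sin 3x
(-(1/2)E_alpha) f = (48/25)cos 2x + (14/25)sin 2x + (351/1000)cos 3x - (33/250)sin 3x

the image equals g(x) = (48/25)cos 2x + (14/25)sin 2x + (351/1000)cos 3x - (33/250)sin 3x


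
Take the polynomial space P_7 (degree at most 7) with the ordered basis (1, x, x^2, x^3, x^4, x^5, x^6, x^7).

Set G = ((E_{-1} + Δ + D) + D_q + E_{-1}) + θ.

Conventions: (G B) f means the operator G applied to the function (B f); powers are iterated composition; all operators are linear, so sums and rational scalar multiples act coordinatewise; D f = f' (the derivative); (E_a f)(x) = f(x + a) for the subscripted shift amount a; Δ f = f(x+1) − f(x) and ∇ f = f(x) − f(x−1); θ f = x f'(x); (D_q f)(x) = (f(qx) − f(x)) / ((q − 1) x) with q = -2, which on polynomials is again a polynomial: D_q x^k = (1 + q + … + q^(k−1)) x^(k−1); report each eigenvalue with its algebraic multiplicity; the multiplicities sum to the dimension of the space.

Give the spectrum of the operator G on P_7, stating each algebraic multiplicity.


image of 1: 2
image of x: 3x + 1
image of x^2: 4x^2 - x + 3
image of x^3: 5x^3 + 3x^2 + 9x - 1
image of x^4: 6x^4 - 5x^3 + 18x^2 - 4x + 3
image of x^5: 7x^5 + 11x^4 + 30x^3 - 10x^2 + 15x - 1
image of x^6: 8x^6 - 21x^5 + 45x^4 - 20x^3 + 45x^2 - 6x + 3
image of x^7: 9x^7 + 43x^6 + 63x^5 - 35x^4 + 105x^3 - 21x^2 + 21x - 1
the matrix is upper triangular; its diagonal is (2, 3, 4, 5, 6, 7, 8, 9)
for a triangular matrix the eigenvalues are the diagonal entries, with algebraic multiplicity their repetition count

λ = 2 (multiplicity 1), λ = 3 (multiplicity 1), λ = 4 (multiplicity 1), λ = 5 (multiplicity 1), λ = 6 (multiplicity 1), λ = 7 (multiplicity 1), λ = 8 (multiplicity 1), λ = 9 (multiplicity 1)


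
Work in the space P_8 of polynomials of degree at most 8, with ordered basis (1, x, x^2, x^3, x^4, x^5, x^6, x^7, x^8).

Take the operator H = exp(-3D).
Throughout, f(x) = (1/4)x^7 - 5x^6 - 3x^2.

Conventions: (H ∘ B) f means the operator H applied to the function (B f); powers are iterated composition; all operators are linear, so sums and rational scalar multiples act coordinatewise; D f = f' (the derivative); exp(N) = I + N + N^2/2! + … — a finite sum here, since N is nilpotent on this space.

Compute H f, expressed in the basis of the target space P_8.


the result is g(x) = (1/4)x^7 - (41/4)x^6 + (549/4)x^5 - (3645/4)x^4 + (13635/4)x^3 - (29415/4)x^2 + (34335/4)x - 16875/4

order-1 term: -(21/4)x^6 + 90x^5 + 18x
order-2 term: (189/4)x^5 - 675x^4 - 27
order-3 term: -(945/4)x^4 + 2700x^3
order-4 term: (2835/4)x^3 - 6075x^2
order-5 term: -(5103/4)x^2 + 7290x
order-6 term: (5103/4)x - 3645
order-7 term: -2187/4
the series for exp(-3D) f terminates at order 7
exp(-3D) f = (1/4)x^7 - (41/4)x^6 + (549/4)x^5 - (3645/4)x^4 + (13635/4)x^3 - (29415/4)x^2 + (34335/4)x - 16875/4


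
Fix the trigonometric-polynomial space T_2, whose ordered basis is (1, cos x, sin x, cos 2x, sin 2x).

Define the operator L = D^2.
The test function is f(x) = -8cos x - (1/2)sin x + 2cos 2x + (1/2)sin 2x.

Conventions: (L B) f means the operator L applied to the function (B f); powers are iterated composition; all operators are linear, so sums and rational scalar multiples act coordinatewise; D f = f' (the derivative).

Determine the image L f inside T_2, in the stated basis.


the result is g(x) = 8cos x + (1/2)sin x - 8cos 2x - 2sin 2x

D f = -(1/2)cos x + 8sin x + cos 2x - 4sin 2x
D D f = 8cos x + (1/2)sin x - 8cos 2x - 2sin 2x


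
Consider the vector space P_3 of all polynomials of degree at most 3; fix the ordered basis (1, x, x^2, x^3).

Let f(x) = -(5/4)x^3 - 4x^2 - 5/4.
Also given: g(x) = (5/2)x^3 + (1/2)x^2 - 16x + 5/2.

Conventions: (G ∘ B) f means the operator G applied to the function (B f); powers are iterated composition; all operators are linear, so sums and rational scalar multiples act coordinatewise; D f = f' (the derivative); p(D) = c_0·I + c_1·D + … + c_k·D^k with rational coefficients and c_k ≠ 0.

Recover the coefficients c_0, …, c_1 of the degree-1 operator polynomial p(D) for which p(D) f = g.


c_0 = -2, c_1 = 2

D^0 f = -(5/4)x^3 - 4x^2 - 5/4
D^1 f = -(15/4)x^2 - 8x
matching coefficients of g against c_0 f + c_1 Df + … from the top degree down determines the c_i
solution: c_0 = -2, c_1 = 2


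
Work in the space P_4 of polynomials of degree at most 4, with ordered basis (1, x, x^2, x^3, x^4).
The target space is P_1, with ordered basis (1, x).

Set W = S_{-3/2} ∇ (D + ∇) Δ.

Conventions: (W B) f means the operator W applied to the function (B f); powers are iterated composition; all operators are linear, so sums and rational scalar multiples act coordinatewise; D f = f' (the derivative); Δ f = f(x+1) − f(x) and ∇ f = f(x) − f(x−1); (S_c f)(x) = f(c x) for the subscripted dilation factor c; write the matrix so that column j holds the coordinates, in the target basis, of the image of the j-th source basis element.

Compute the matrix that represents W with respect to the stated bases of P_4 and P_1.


image of 1: 0
image of x: 0
image of x^2: 0
image of x^3: 12
image of x^4: -72x - 12
each image's coordinates form column j of the matrix

the matrix is [[0, 0, 0, 12, -12]; [0, 0, 0, 0, -72]] (rows listed top to bottom)
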